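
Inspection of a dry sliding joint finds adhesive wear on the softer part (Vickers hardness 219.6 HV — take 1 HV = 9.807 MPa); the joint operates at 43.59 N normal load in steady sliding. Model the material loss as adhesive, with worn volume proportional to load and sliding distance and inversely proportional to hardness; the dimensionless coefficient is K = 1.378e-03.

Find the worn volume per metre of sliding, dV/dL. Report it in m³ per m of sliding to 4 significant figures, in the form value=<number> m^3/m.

All arithmetic carries exact precision, and the intermediates are displayed rounded — rounded once at the end: 4 significant figures.
Hardness H = 219.6 HV × 9.807 MPa/HV = 2154 MPa = 2.154e+09 Pa.
Collected in SI base units: W = 43.59 N, H = 2.154e+09 Pa, K = 1.378e-03.
Sliding wear rate dV/dL = K·W/H: 1.378e-03 · 43.59 / 2.154e+09 = 2.789e-11 m³/m.

value=2.789e-11 m^3/m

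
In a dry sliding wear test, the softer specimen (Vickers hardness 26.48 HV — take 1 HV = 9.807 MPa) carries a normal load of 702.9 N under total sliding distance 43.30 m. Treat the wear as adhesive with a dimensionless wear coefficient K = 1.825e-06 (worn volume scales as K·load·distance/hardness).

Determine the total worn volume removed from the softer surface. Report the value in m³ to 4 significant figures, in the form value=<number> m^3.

value=2.139e-10 m^3

Intermediate values appear rounded — every step holds full precision; one last rounding to 4 significant figures.
Convert: Hardness H = 26.48 HV × 9.807 MPa/HV = 259.7 MPa = 2.597e+08 Pa.
Collected in SI base units: W = 702.9 N, H = 2.597e+08 Pa, K = 1.825e-06.
By Archard's law, V = K·W·L/H = 1.825e-06 · 702.9 · 43.30 / 2.597e+08 = 2.139e-10 m³.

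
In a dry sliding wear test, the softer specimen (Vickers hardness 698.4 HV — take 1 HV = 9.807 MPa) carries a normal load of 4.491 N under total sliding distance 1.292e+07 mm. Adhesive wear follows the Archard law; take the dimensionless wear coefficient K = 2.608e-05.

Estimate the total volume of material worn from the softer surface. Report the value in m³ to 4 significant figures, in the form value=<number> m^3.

value=2.209e-10 m^3

Shown intermediates are rounded — each operation holds full float precision; a lone final rounding to four significant figures.
Convert: Total distance L = 1.292e+07 mm = 1.292e+04 m.
Convert: Hardness H = 698.4 HV × 9.807 MPa/HV = 6849 MPa = 6.849e+09 Pa.
Working in SI base units: W = 4.491 N, H = 6.849e+09 Pa, K = 2.608e-05.
Archard relation: V = K·W·L/H = 2.608e-05 · 4.491 · 1.292e+04 / 6.849e+09 = 2.209e-10 m³.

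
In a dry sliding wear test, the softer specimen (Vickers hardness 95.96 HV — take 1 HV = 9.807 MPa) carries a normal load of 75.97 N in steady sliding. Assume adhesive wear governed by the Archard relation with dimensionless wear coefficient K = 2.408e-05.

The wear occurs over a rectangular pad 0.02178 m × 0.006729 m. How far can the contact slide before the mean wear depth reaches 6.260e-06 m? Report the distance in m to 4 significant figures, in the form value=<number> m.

Intermediate values are printed rounded — every step maintains exact precision; one last rounding to four significant figures.
Hardness H = 95.96 HV × 9.807 MPa/HV = 941.1 MPa = 9.411e+08 Pa.
Contact area A = 0.02178 m × 0.006729 m = 1.466e-04 m².
In SI base units, W = 75.97 N, H = 9.411e+08 Pa, K = 2.408e-05.
At the depth limit, V_lim = h_lim·A = 6.260e-06 · 1.466e-04 = 9.175e-10 m³.
Life L = V_lim·H/(K·W) = 9.175e-10 · 9.411e+08 / (2.408e-05 · 75.97) = 472.0 m.

value=472.0 m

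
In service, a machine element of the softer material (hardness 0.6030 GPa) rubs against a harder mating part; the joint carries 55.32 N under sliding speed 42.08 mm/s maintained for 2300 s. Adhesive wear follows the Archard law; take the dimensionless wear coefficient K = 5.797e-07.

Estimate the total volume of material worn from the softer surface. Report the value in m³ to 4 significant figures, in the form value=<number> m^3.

value=5.147e-12 m^3

Intermediate values are printed rounded, and every step maintains exact precision. Rounded just once, at 4 significant digits.
Convert: Sliding speed v = 42.08 mm/s = 0.04208 m/s. The distance L = v·t = 0.04208 m/s × 2300 s = 96.78 m.
Convert: Hardness H = 0.6030 GPa = 6.030e+08 Pa.
In SI base units, W = 55.32 N, H = 6.030e+08 Pa, K = 5.797e-07.
Worn volume V = K·W·L/H = 5.797e-07 · 55.32 · 96.78 / 6.030e+08 = 5.147e-12 m³.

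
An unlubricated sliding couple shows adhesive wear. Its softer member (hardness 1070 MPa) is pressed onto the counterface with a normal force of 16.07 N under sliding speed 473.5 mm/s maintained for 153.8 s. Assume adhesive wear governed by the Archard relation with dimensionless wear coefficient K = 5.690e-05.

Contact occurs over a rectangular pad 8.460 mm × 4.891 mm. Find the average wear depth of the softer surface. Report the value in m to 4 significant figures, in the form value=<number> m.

Intermediate values are displayed rounded. All working math runs at full precision — rounded just once to 4 significant digits.
Sliding speed v = 473.5 mm/s = 0.4735 m/s. Distance covered L = v·t = 0.4735 m/s × 153.8 s = 72.82 m.
Hardness H = 1070 MPa = 1.070e+09 Pa.
Pad sides 8.460 mm × 4.891 mm = 0.008460 m × 0.004891 m. Contact area A = 0.008460 m × 0.004891 m = 4.138e-05 m².
In SI base units, W = 16.07 N, H = 1.070e+09 Pa, K = 5.690e-05.
Volume removed: V = K·W·L/H = 5.690e-05 · 16.07 · 72.82 / 1.070e+09 = 6.223e-11 m³.
Mean wear depth h = V/A = 6.223e-11 / 4.138e-05 = 1.504e-06 m.

value=1.504e-06 m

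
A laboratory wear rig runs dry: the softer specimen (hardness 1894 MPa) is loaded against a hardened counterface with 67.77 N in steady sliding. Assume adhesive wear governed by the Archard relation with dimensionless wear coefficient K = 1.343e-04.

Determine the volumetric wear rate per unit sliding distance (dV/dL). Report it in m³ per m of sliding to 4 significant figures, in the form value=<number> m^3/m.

value=4.805e-12 m^3/m

Each operation holds full float precision — intermediates are shown rounded — rounded just once to four significant digits.
Hardness H = 1894 MPa = 1.894e+09 Pa.
Collected in SI base units: W = 67.77 N, H = 1.894e+09 Pa, K = 1.343e-04.
Wear rate dV/dL = K·W/H, so: 1.343e-04 · 67.77 / 1.894e+09 = 4.805e-12 m³/m.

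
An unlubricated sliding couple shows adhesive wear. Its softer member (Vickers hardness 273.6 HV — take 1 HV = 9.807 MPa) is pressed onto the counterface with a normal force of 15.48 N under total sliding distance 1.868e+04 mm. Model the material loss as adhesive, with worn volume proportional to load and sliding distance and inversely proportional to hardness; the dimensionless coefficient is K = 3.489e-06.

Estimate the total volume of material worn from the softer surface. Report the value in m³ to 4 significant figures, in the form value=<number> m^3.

value=3.760e-13 m^3

All arithmetic runs at full precision, and intermediate values are displayed rounded. Rounded just once, at 4 significant digits.
Distance L = 1.868e+04 mm = 18.68 m.
Hardness H = 273.6 HV × 9.807 MPa/HV = 2683 MPa = 2.683e+09 Pa.
SI base units throughout: W = 15.48 N, H = 2.683e+09 Pa, K = 3.489e-06.
By Archard's law, V = K·W·L/H = 3.489e-06 · 15.48 · 18.68 / 2.683e+09 = 3.760e-13 m³.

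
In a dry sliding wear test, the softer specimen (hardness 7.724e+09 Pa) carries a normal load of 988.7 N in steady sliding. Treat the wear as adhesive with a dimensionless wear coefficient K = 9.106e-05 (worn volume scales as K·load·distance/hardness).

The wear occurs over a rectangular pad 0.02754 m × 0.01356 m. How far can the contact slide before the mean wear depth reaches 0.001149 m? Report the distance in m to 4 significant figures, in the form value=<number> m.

Each operation carries exact precision. The intermediates are printed rounded — one final rounding: 4 significant figures.
Convert: Contact area A = 0.02754 m × 0.01356 m = 3.734e-04 m².
In SI base units: W = 988.7 N, H = 7.724e+09 Pa, K = 9.106e-05.
Allowed volume V_lim = h_lim·A = 0.001149 · 3.734e-04 = 4.291e-07 m³.
Inverting, life L = V_lim·H/(K·W) = 4.291e-07 · 7.724e+09 / (9.106e-05 · 988.7) = 3.681e+04 m.

value=3.681e+04 m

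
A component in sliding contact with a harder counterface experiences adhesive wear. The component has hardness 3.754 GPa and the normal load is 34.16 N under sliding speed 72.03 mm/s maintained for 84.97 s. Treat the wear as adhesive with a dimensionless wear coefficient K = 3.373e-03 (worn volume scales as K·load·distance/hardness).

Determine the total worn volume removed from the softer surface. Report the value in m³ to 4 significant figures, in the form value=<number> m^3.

The algebra maintains full float precision, and intermediates are shown rounded — a single final rounding: 4 significant digits.
Convert: Sliding speed v = 72.03 mm/s = 0.07203 m/s. The distance L = v·t = 0.07203 m/s × 84.97 s = 6.120 m.
Convert: Hardness H = 3.754 GPa = 3.754e+09 Pa.
Working in SI base units: W = 34.16 N, H = 3.754e+09 Pa, K = 3.373e-03.
By Archard's law, V = K·W·L/H = 3.373e-03 · 34.16 · 6.120 / 3.754e+09 = 1.879e-10 m³.

value=1.879e-10 m^3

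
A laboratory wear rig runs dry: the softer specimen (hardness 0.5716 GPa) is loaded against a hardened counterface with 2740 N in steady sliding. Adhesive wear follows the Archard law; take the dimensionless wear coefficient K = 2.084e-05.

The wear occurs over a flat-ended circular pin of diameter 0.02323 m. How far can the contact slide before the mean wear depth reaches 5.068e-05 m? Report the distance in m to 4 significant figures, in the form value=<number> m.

Intermediate values are displayed rounded, and the computation maintains exact precision, and one final rounding to 4 significant figures.
Hardness H = 0.5716 GPa = 5.716e+08 Pa.
Contact area A = π·d²/4 = π·(0.02323 m)²/4 = 4.238e-04 m².
Restated in SI base units: W = 2740 N, H = 5.716e+08 Pa, K = 2.084e-05.
Wearable volume V_lim = h_lim·A = 5.068e-05 · 4.238e-04 = 2.148e-08 m³.
Sliding life L = V_lim·H/(K·W) = 2.148e-08 · 5.716e+08 / (2.084e-05 · 2740) = 215.0 m.

value=215.0 m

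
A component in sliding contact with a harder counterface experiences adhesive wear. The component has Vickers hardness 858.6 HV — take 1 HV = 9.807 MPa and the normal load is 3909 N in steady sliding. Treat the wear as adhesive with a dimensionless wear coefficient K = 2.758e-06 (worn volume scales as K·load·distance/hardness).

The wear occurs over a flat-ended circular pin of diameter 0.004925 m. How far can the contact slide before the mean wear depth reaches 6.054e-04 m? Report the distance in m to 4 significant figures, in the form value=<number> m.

The intermediates appear rounded; the algebra holds exact precision — one final rounding, at four significant digits.
Convert: Hardness H = 858.6 HV × 9.807 MPa/HV = 8420 MPa = 8.420e+09 Pa.
Convert: Contact area A = π·d²/4 = π·(0.004925 m)²/4 = 1.905e-05 m².
Collected in SI base units: W = 3909 N, H = 8.420e+09 Pa, K = 2.758e-06.
Wearable volume V_lim = h_lim·A = 6.054e-04 · 1.905e-05 = 1.153e-08 m³.
Life L = V_lim·H/(K·W) = 1.153e-08 · 8.420e+09 / (2.758e-06 · 3909) = 9008 m.

value=9008 m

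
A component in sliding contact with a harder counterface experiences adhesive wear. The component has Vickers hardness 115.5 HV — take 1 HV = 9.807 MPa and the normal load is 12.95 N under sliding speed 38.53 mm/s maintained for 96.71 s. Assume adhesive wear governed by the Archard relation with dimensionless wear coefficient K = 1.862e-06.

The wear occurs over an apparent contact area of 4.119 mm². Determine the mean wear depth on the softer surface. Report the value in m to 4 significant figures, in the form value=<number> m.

The intermediates are printed rounded — each operation keeps exact precision — a single final rounding: 4 significant digits.
Sliding speed v = 38.53 mm/s = 0.03853 m/s. Total distance L = v·t = 0.03853 m/s × 96.71 s = 3.726 m.
Hardness H = 115.5 HV × 9.807 MPa/HV = 1133 MPa = 1.133e+09 Pa.
Contact area A = 4.119 mm² = 4.119e-06 m².
Working in SI base units: W = 12.95 N, H = 1.133e+09 Pa, K = 1.862e-06.
Wear volume V = K·W·L/H = 1.862e-06 · 12.95 · 3.726 / 1.133e+09 = 7.932e-14 m³.
Mean depth h = V/A = 7.932e-14 / 4.119e-06 = 1.926e-08 m.

value=1.926e-08 m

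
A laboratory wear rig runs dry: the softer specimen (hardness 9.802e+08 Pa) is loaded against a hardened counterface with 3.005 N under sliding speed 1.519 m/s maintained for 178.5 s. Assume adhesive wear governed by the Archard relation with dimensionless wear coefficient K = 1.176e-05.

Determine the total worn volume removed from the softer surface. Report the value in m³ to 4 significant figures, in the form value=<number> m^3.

All working math runs at full float precision. Displayed values are rounded, and one final rounding, at 4 significant digits.
Distance covered L = v·t = 1.519 m/s × 178.5 s = 271.1 m.
Collected in SI base units: W = 3.005 N, H = 9.802e+08 Pa, K = 1.176e-05.
Archard volume V = K·W·L/H = 1.176e-05 · 3.005 · 271.1 / 9.802e+08 = 9.775e-12 m³.

value=9.775e-12 m^3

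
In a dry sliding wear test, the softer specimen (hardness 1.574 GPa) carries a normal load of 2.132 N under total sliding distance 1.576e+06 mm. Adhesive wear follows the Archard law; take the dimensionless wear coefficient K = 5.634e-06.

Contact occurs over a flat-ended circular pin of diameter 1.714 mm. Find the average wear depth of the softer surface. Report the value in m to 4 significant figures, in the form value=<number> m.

All working math runs at full precision; intermediate values are displayed rounded — one last rounding: four significant figures.
Sliding distance L = 1.576e+06 mm = 1576 m.
Hardness H = 1.574 GPa = 1.574e+09 Pa.
Pin diameter d = 1.714 mm = 0.001714 m. Contact area A = π·d²/4 = π·(0.001714 m)²/4 = 2.307e-06 m².
Working in SI base units: W = 2.132 N, H = 1.574e+09 Pa, K = 5.634e-06.
Volume removed: V = K·W·L/H = 5.634e-06 · 2.132 · 1576 / 1.574e+09 = 1.203e-11 m³.
Mean depth h = V/A = 1.203e-11 / 2.307e-06 = 5.212e-06 m.

value=5.212e-06 m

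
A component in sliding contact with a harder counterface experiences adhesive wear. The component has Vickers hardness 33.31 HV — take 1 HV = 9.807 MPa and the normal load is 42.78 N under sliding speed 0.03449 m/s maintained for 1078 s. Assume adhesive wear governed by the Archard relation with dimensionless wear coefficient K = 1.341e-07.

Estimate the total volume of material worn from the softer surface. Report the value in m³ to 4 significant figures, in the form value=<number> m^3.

value=6.529e-13 m^3

Every step holds full precision, and printed values are rounded; one final rounding: 4 significant digits.
Total distance L = v·t = 0.03449 m/s × 1078 s = 37.18 m.
Hardness H = 33.31 HV × 9.807 MPa/HV = 326.7 MPa = 3.267e+08 Pa.
In SI base units: W = 42.78 N, H = 3.267e+08 Pa, K = 1.341e-07.
Archard relation: V = K·W·L/H = 1.341e-07 · 42.78 · 37.18 / 3.267e+08 = 6.529e-13 m³.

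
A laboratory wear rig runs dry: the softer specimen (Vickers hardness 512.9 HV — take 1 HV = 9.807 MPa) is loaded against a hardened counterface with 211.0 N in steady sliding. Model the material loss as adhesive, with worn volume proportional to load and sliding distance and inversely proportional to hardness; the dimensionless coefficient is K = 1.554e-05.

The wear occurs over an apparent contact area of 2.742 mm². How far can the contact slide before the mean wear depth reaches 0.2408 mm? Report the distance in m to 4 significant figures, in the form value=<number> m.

All working math runs at full float precision, and intermediates are printed rounded; one last rounding, at 4 significant figures.
Hardness H = 512.9 HV × 9.807 MPa/HV = 5030 MPa = 5.030e+09 Pa.
Contact area A = 2.742 mm² = 2.742e-06 m².
Depth limit h_lim = 0.2408 mm = 2.408e-04 m.
In SI base units, W = 211.0 N, H = 5.030e+09 Pa, K = 1.554e-05.
Volume at the limit: V_lim = h_lim·A = 2.408e-04 · 2.742e-06 = 6.603e-10 m³.
So the life L = V_lim·H/(K·W) = 6.603e-10 · 5.030e+09 / (1.554e-05 · 211.0) = 1013 m.

value=1013 m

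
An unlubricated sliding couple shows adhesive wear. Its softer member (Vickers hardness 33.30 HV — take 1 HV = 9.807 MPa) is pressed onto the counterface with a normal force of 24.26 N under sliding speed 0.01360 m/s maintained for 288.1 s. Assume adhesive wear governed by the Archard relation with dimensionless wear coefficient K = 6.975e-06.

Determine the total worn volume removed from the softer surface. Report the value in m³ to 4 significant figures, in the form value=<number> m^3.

value=2.030e-12 m^3

Printed values are rounded. All arithmetic runs at exact precision; rounded once at the end: 4 significant digits.
Convert: Path length L = v·t = 0.01360 m/s × 288.1 s = 3.918 m.
Convert: Hardness H = 33.30 HV × 9.807 MPa/HV = 326.6 MPa = 3.266e+08 Pa.
SI base units throughout: W = 24.26 N, H = 3.266e+08 Pa, K = 6.975e-06.
By Archard's law, V = K·W·L/H = 6.975e-06 · 24.26 · 3.918 / 3.266e+08 = 2.030e-12 m³.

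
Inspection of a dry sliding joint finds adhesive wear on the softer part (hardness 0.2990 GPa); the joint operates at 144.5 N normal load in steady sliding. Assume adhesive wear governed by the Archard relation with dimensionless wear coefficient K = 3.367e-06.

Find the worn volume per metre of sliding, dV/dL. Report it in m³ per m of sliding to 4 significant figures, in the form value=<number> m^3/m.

value=1.627e-12 m^3/m

Intermediate values appear rounded, and all working math holds full precision — rounded once at the end, at 4 significant digits.
Hardness H = 0.2990 GPa = 2.990e+08 Pa.
Working in SI base units: W = 144.5 N, H = 2.990e+08 Pa, K = 3.367e-06.
Rate of wear dV/dL = K·W/H (no L dependence): 3.367e-06 · 144.5 / 2.990e+08 = 1.627e-12 m³/m.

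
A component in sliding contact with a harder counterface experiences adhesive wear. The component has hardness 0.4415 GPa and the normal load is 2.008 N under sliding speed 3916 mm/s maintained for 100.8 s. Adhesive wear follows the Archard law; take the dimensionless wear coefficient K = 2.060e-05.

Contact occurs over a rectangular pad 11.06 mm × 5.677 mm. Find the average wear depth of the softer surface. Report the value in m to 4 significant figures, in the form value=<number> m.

value=5.890e-07 m

Each operation carries exact precision, and intermediates are printed rounded. Rounded once at the end to 4 significant digits.
Convert: Sliding speed v = 3916 mm/s = 3.916 m/s. Distance covered L = v·t = 3.916 m/s × 100.8 s = 394.7 m.
Convert: Hardness H = 0.4415 GPa = 4.415e+08 Pa.
Convert: Pad sides 11.06 mm × 5.677 mm = 0.01106 m × 0.005677 m. Contact area A = 0.01106 m × 0.005677 m = 6.279e-05 m².
Working in SI base units: W = 2.008 N, H = 4.415e+08 Pa, K = 2.060e-05.
Archard volume V = K·W·L/H = 2.060e-05 · 2.008 · 394.7 / 4.415e+08 = 3.698e-11 m³.
Wear depth h = V/A = 3.698e-11 / 6.279e-05 = 5.890e-07 m.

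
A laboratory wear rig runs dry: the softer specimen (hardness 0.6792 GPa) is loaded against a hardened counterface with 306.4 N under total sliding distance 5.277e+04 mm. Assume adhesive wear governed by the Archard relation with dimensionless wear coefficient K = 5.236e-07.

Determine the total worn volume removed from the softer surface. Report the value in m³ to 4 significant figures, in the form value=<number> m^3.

value=1.246e-11 m^3

All arithmetic runs at full float precision, and intermediates are displayed rounded; a single final rounding, at four significant digits.
Path length L = 5.277e+04 mm = 52.77 m.
Hardness H = 0.6792 GPa = 6.792e+08 Pa.
SI base units throughout: W = 306.4 N, H = 6.792e+08 Pa, K = 5.236e-07.
The Archard volume V = K·W·L/H = 5.236e-07 · 306.4 · 52.77 / 6.792e+08 = 1.246e-11 m³.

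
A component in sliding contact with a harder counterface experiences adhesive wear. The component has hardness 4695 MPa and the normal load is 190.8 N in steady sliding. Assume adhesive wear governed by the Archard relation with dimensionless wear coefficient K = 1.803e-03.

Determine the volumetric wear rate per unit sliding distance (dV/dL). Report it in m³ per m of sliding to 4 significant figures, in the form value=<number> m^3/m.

value=7.327e-11 m^3/m

All working math maintains full float precision — the intermediates appear rounded — rounded just once to 4 significant figures.
Convert: Hardness H = 4695 MPa = 4.695e+09 Pa.
SI base units throughout: W = 190.8 N, H = 4.695e+09 Pa, K = 1.803e-03.
Rate of wear dV/dL = K·W/H (no L dependence): 1.803e-03 · 190.8 / 4.695e+09 = 7.327e-11 m³/m.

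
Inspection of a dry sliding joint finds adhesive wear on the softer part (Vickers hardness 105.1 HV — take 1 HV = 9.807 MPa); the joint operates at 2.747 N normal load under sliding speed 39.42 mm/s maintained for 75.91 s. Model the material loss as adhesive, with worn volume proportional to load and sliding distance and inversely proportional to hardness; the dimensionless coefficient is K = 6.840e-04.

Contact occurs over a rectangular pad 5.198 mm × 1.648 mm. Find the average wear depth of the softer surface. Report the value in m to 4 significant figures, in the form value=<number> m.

value=6.368e-07 m

The computation runs at full float precision, and the intermediates are displayed rounded. Rounded once at the end to four significant figures.
Convert: Sliding speed v = 39.42 mm/s = 0.03942 m/s. Sliding distance L = v·t = 0.03942 m/s × 75.91 s = 2.992 m.
Convert: Hardness H = 105.1 HV × 9.807 MPa/HV = 1031 MPa = 1.031e+09 Pa.
Convert: Pad sides 5.198 mm × 1.648 mm = 0.005198 m × 0.001648 m. Contact area A = 0.005198 m × 0.001648 m = 8.566e-06 m².
In SI base units: W = 2.747 N, H = 1.031e+09 Pa, K = 6.840e-04.
Apply Archard: V = K·W·L/H = 6.840e-04 · 2.747 · 2.992 / 1.031e+09 = 5.455e-12 m³.
Wear depth h = V/A = 5.455e-12 / 8.566e-06 = 6.368e-07 m.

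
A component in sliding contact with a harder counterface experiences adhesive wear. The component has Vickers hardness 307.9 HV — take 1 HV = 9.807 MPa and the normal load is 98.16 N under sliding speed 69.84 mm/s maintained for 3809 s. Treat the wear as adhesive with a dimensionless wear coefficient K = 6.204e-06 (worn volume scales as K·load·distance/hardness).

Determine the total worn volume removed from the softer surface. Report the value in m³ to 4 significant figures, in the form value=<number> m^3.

value=5.365e-11 m^3

All arithmetic runs at exact precision. Shown intermediates are rounded, and one last rounding to 4 significant figures.
Convert: Sliding speed v = 69.84 mm/s = 0.06984 m/s. Sliding distance L = v·t = 0.06984 m/s × 3809 s = 266.0 m.
Convert: Hardness H = 307.9 HV × 9.807 MPa/HV = 3020 MPa = 3.020e+09 Pa.
Working in SI base units: W = 98.16 N, H = 3.020e+09 Pa, K = 6.204e-06.
Archard relation: V = K·W·L/H = 6.204e-06 · 98.16 · 266.0 / 3.020e+09 = 5.365e-11 m³.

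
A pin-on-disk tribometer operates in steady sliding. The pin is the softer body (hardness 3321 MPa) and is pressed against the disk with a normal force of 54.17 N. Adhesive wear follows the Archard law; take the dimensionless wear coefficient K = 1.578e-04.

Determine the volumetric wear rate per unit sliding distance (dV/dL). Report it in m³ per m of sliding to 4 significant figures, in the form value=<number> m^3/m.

value=2.574e-12 m^3/m

All arithmetic runs at full float precision; printed values are rounded, and rounded once at the end: four significant digits.
Hardness H = 3321 MPa = 3.321e+09 Pa.
SI base units throughout: W = 54.17 N, H = 3.321e+09 Pa, K = 1.578e-04.
The wear rate dV/dL = K·W/H (independent of L): 1.578e-04 · 54.17 / 3.321e+09 = 2.574e-12 m³/m.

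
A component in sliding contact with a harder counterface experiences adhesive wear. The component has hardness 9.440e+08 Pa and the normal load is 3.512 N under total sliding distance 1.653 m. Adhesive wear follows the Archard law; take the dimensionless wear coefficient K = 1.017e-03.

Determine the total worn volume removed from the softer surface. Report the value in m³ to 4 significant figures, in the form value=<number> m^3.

value=6.254e-12 m^3

Every step runs at full float precision; printed values are rounded; a lone final rounding: four significant figures.
SI base units throughout: W = 3.512 N, H = 9.440e+08 Pa, K = 1.017e-03.
Volume removed: V = K·W·L/H = 1.017e-03 · 3.512 · 1.653 / 9.440e+08 = 6.254e-12 m³.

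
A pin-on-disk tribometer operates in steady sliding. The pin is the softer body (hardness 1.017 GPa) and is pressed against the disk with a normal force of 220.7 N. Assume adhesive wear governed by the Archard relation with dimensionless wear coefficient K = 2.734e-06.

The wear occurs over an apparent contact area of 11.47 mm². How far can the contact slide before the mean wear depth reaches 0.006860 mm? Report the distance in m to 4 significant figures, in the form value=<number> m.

value=132.6 m

The intermediates are printed rounded; each operation runs at full float precision; one final rounding, at 4 significant figures.
Convert: Hardness H = 1.017 GPa = 1.017e+09 Pa.
Convert: Contact area A = 11.47 mm² = 1.147e-05 m².
Convert: Depth limit h_lim = 0.006860 mm = 6.860e-06 m.
In SI base units, W = 220.7 N, H = 1.017e+09 Pa, K = 2.734e-06.
Wearable volume V_lim = h_lim·A = 6.860e-06 · 1.147e-05 = 7.868e-11 m³.
Sliding life L = V_lim·H/(K·W) = 7.868e-11 · 1.017e+09 / (2.734e-06 · 220.7) = 132.6 m.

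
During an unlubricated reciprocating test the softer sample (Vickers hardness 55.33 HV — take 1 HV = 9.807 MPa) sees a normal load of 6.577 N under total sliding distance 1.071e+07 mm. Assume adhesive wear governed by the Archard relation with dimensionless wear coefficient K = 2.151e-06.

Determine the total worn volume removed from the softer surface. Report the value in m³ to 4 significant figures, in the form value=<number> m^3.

value=2.792e-10 m^3

The intermediates are printed rounded, and each operation carries full float precision. Rounded once at the end: four significant digits.
Distance L = 1.071e+07 mm = 1.071e+04 m.
Hardness H = 55.33 HV × 9.807 MPa/HV = 542.6 MPa = 5.426e+08 Pa.
Working in SI base units: W = 6.577 N, H = 5.426e+08 Pa, K = 2.151e-06.
By Archard's law, V = K·W·L/H = 2.151e-06 · 6.577 · 1.071e+04 / 5.426e+08 = 2.792e-10 m³.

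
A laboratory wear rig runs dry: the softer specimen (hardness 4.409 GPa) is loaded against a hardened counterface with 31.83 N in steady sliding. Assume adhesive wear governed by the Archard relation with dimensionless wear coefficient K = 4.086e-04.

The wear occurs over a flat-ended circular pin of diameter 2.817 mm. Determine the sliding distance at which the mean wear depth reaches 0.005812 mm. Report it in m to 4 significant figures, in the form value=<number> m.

value=12.28 m

Each operation holds exact precision — intermediates appear rounded. Rounded once at the end, at four significant figures.
Hardness H = 4.409 GPa = 4.409e+09 Pa.
Pin diameter d = 2.817 mm = 0.002817 m. Contact area A = π·d²/4 = π·(0.002817 m)²/4 = 6.233e-06 m².
Depth limit h_lim = 0.005812 mm = 5.812e-06 m.
Expressed in SI base units: W = 31.83 N, H = 4.409e+09 Pa, K = 4.086e-04.
At the depth limit, V_lim = h_lim·A = 5.812e-06 · 6.233e-06 = 3.622e-11 m³.
Thus life L = V_lim·H/(K·W) = 3.622e-11 · 4.409e+09 / (4.086e-04 · 31.83) = 12.28 m.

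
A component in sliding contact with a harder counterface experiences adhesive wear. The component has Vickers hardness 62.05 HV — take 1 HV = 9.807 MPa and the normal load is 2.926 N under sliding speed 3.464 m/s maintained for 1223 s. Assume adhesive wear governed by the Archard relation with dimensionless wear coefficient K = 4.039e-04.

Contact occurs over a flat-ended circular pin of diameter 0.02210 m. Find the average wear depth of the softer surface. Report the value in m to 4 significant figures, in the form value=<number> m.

value=2.145e-05 m

Intermediates are printed rounded — all arithmetic maintains exact precision, and a lone final rounding to four significant figures.
Convert: Total distance L = v·t = 3.464 m/s × 1223 s = 4236 m.
Convert: Hardness H = 62.05 HV × 9.807 MPa/HV = 608.5 MPa = 6.085e+08 Pa.
Convert: Contact area A = π·d²/4 = π·(0.02210 m)²/4 = 3.836e-04 m².
Working in SI base units: W = 2.926 N, H = 6.085e+08 Pa, K = 4.039e-04.
Worn volume V = K·W·L/H = 4.039e-04 · 2.926 · 4236 / 6.085e+08 = 8.228e-09 m³.
Average depth h = V/A = 8.228e-09 / 3.836e-04 = 2.145e-05 m.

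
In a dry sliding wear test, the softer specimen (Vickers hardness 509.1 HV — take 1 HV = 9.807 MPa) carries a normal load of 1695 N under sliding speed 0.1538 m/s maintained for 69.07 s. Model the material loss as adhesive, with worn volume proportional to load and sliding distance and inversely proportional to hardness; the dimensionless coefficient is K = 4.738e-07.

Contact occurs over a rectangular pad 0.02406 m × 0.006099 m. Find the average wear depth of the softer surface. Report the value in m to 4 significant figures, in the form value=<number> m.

value=1.164e-08 m

The computation maintains exact precision — the intermediates are displayed rounded; rounded once at the end to four significant digits.
Distance L = v·t = 0.1538 m/s × 69.07 s = 10.62 m.
Hardness H = 509.1 HV × 9.807 MPa/HV = 4993 MPa = 4.993e+09 Pa.
Contact area A = 0.02406 m × 0.006099 m = 1.467e-04 m².
SI base units throughout: W = 1695 N, H = 4.993e+09 Pa, K = 4.738e-07.
The Archard volume V = K·W·L/H = 4.738e-07 · 1695 · 10.62 / 4.993e+09 = 1.709e-12 m³.
Wear depth h = V/A = 1.709e-12 / 1.467e-04 = 1.164e-08 m.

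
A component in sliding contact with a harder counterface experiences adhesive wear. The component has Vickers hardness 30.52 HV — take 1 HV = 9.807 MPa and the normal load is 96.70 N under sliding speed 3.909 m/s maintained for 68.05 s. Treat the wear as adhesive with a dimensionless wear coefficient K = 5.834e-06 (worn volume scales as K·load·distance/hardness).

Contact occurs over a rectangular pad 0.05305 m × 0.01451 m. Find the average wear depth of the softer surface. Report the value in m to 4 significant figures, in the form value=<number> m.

value=6.513e-07 m

The computation carries exact precision — intermediate values are displayed rounded. Rounded just once to four significant digits.
Sliding distance L = v·t = 3.909 m/s × 68.05 s = 266.0 m.
Hardness H = 30.52 HV × 9.807 MPa/HV = 299.3 MPa = 2.993e+08 Pa.
Contact area A = 0.05305 m × 0.01451 m = 7.698e-04 m².
Restated in SI base units: W = 96.70 N, H = 2.993e+08 Pa, K = 5.834e-06.
The Archard volume V = K·W·L/H = 5.834e-06 · 96.70 · 266.0 / 2.993e+08 = 5.014e-10 m³.
Mean depth h = V/A = 5.014e-10 / 7.698e-04 = 6.513e-07 m.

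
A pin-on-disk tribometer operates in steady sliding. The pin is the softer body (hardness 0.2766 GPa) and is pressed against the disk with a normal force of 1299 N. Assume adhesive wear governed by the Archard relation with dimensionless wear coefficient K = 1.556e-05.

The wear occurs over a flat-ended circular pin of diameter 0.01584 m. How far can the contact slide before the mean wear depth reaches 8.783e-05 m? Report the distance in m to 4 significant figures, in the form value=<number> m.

value=236.9 m

Every step maintains full float precision; quoted intermediates are rounded. Rounded once at the end: four significant digits.
Hardness H = 0.2766 GPa = 2.766e+08 Pa.
Contact area A = π·d²/4 = π·(0.01584 m)²/4 = 1.971e-04 m².
Restated in SI base units: W = 1299 N, H = 2.766e+08 Pa, K = 1.556e-05.
Allowed volume V_lim = h_lim·A = 8.783e-05 · 1.971e-04 = 1.731e-08 m³.
Sliding life L = V_lim·H/(K·W) = 1.731e-08 · 2.766e+08 / (1.556e-05 · 1299) = 236.9 m.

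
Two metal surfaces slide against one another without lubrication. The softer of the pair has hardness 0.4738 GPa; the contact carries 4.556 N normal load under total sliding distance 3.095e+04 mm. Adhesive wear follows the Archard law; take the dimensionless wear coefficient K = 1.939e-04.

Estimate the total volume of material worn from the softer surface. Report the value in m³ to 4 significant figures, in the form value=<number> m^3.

Each operation runs at full precision; printed values are rounded. Rounded just once, at 4 significant figures.
Path length L = 3.095e+04 mm = 30.95 m.
Hardness H = 0.4738 GPa = 4.738e+08 Pa.
SI base units throughout: W = 4.556 N, H = 4.738e+08 Pa, K = 1.939e-04.
Worn volume V = K·W·L/H = 1.939e-04 · 4.556 · 30.95 / 4.738e+08 = 5.771e-11 m³.

value=5.771e-11 m^3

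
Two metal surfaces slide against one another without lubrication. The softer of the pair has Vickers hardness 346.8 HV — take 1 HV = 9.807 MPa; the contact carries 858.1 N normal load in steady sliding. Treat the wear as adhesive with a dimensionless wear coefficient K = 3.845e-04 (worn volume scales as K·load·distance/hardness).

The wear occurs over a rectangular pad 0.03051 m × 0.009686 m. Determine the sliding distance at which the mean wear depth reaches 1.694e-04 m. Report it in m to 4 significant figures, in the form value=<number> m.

Each operation holds full precision; intermediate values are printed rounded, and one final rounding to four significant digits.
Hardness H = 346.8 HV × 9.807 MPa/HV = 3401 MPa = 3.401e+09 Pa.
Contact area A = 0.03051 m × 0.009686 m = 2.955e-04 m².
Restated in SI base units: W = 858.1 N, H = 3.401e+09 Pa, K = 3.845e-04.
Limit volume V_lim = h_lim·A = 1.694e-04 · 2.955e-04 = 5.006e-08 m³.
Life L = V_lim·H/(K·W) = 5.006e-08 · 3.401e+09 / (3.845e-04 · 858.1) = 516.0 m.

value=516.0 m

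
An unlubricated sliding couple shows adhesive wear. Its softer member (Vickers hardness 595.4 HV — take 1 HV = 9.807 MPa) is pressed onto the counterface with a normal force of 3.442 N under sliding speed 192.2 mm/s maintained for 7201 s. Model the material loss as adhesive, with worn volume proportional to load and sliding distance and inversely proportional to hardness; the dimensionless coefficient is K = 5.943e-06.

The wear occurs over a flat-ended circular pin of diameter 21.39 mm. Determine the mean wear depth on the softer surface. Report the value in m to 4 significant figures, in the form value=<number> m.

The computation maintains full float precision. Intermediate values are printed rounded; a single final rounding to four significant digits.
Convert: Sliding speed v = 192.2 mm/s = 0.1922 m/s. The distance L = v·t = 0.1922 m/s × 7201 s = 1384 m.
Convert: Hardness H = 595.4 HV × 9.807 MPa/HV = 5839 MPa = 5.839e+09 Pa.
Convert: Pin diameter d = 21.39 mm = 0.02139 m. Contact area A = π·d²/4 = π·(0.02139 m)²/4 = 3.593e-04 m².
Expressed in SI base units: W = 3.442 N, H = 5.839e+09 Pa, K = 5.943e-06.
Archard volume V = K·W·L/H = 5.943e-06 · 3.442 · 1384 / 5.839e+09 = 4.849e-12 m³.
Wear depth h = V/A = 4.849e-12 / 3.593e-04 = 1.349e-08 m.

value=1.349e-08 m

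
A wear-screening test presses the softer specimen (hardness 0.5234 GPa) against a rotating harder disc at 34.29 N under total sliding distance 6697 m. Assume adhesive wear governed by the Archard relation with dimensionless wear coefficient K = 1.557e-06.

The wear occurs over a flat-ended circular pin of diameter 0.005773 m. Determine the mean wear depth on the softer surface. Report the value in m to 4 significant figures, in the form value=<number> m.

Intermediates are printed rounded; all arithmetic maintains full precision — a single final rounding to four significant figures.
Convert: Hardness H = 0.5234 GPa = 5.234e+08 Pa.
Convert: Contact area A = π·d²/4 = π·(0.005773 m)²/4 = 2.618e-05 m².
In SI base units: W = 34.29 N, H = 5.234e+08 Pa, K = 1.557e-06.
Archard relation: V = K·W·L/H = 1.557e-06 · 34.29 · 6697 / 5.234e+08 = 6.831e-10 m³.
Depth h = V/A = 6.831e-10 / 2.618e-05 = 2.610e-05 m.

value=2.610e-05 m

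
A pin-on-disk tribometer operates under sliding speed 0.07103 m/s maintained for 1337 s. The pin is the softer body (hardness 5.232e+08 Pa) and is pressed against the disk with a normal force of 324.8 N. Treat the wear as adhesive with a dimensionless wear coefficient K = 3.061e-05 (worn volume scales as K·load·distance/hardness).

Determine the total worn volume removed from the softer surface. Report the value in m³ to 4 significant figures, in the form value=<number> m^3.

value=1.805e-09 m^3

The intermediates are displayed rounded. All working math carries full precision, and one final rounding: 4 significant figures.
Distance covered L = v·t = 0.07103 m/s × 1337 s = 94.97 m.
In SI base units: W = 324.8 N, H = 5.232e+08 Pa, K = 3.061e-05.
Apply Archard: V = K·W·L/H = 3.061e-05 · 324.8 · 94.97 / 5.232e+08 = 1.805e-09 m³.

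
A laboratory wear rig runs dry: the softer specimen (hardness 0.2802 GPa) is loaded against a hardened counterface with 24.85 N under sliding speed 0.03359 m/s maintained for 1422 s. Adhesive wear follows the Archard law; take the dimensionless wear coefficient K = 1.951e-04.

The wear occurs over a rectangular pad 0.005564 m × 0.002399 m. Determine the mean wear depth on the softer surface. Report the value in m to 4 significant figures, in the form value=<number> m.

The intermediates appear rounded — all working math runs at full precision. Rounded just once: 4 significant figures.
Convert: Path length L = v·t = 0.03359 m/s × 1422 s = 47.76 m.
Convert: Hardness H = 0.2802 GPa = 2.802e+08 Pa.
Convert: Contact area A = 0.005564 m × 0.002399 m = 1.335e-05 m².
In SI base units: W = 24.85 N, H = 2.802e+08 Pa, K = 1.951e-04.
Apply Archard: V = K·W·L/H = 1.951e-04 · 24.85 · 47.76 / 2.802e+08 = 8.265e-10 m³.
Depth h = V/A = 8.265e-10 / 1.335e-05 = 6.192e-05 m.

value=6.192e-05 m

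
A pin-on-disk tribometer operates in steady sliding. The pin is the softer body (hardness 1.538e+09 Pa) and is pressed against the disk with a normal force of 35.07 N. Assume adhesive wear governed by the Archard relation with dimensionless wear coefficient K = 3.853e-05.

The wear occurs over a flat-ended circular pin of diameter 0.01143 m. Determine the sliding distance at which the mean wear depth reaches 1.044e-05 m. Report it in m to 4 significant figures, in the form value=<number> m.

The intermediates are printed rounded. All working math carries full precision. Rounded once at the end to four significant figures.
Convert: Contact area A = π·d²/4 = π·(0.01143 m)²/4 = 1.026e-04 m².
As SI base values: W = 35.07 N, H = 1.538e+09 Pa, K = 3.853e-05.
Allowed volume V_lim = h_lim·A = 1.044e-05 · 1.026e-04 = 1.071e-09 m³.
Life L = V_lim·H/(K·W) = 1.071e-09 · 1.538e+09 / (3.853e-05 · 35.07) = 1219 m.

value=1219 m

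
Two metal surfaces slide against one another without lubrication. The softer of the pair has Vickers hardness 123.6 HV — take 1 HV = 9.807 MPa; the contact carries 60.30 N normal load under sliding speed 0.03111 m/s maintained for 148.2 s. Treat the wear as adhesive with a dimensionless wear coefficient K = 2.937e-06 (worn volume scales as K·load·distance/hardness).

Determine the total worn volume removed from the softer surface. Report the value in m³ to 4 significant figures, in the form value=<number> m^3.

value=6.736e-13 m^3

The intermediates are displayed rounded, and each operation maintains exact precision, and rounded just once to four significant digits.
Convert: Total distance L = v·t = 0.03111 m/s × 148.2 s = 4.611 m.
Convert: Hardness H = 123.6 HV × 9.807 MPa/HV = 1212 MPa = 1.212e+09 Pa.
In SI base units, W = 60.30 N, H = 1.212e+09 Pa, K = 2.937e-06.
By Archard's law, V = K·W·L/H = 2.937e-06 · 60.30 · 4.611 / 1.212e+09 = 6.736e-13 m³.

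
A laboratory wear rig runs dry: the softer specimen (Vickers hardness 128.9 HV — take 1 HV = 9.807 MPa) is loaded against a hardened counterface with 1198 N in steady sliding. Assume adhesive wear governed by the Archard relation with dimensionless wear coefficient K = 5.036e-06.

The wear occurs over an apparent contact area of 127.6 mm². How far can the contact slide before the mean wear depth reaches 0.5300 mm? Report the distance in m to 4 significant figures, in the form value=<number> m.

Quoted intermediates are rounded — each operation keeps exact precision. Rounded just once, at four significant digits.
Convert: Hardness H = 128.9 HV × 9.807 MPa/HV = 1264 MPa = 1.264e+09 Pa.
Convert: Contact area A = 127.6 mm² = 1.276e-04 m².
Convert: Depth limit h_lim = 0.5300 mm = 5.300e-04 m.
SI base units throughout: W = 1198 N, H = 1.264e+09 Pa, K = 5.036e-06.
At the depth limit, V_lim = h_lim·A = 5.300e-04 · 1.276e-04 = 6.763e-08 m³.
Life L = V_lim·H/(K·W) = 6.763e-08 · 1.264e+09 / (5.036e-06 · 1198) = 1.417e+04 m.

value=1.417e+04 m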